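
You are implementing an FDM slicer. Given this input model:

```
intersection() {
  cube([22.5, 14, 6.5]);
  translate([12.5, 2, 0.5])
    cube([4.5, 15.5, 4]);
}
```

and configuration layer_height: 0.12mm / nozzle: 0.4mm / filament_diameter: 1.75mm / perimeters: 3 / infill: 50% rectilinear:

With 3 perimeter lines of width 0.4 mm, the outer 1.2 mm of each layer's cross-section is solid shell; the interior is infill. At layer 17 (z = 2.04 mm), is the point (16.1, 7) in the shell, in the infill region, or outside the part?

At z = 2.04 mm: the 22.5×14 cube contributes its full rectangle; the cube at (12.5, 2) (footprint 4.5×15.5) is included at this height; After intersecting: the 4.5×15.5 cube at (12.5, 2) partially overlaps the 22.5×14 cube; clipping to the common part keeps 54.00 mm² — 1 connected region. Overall, the cross-section is a single solid region. The nearest boundary edge runs (17.00, 14.00)→(17.00, 2.00); distance from the point to it = 0.90 mm. The point is inside the cross-section, 0.90 mm from the nearest boundary — within the 1.2 mm shell band (3 × 0.4).

shell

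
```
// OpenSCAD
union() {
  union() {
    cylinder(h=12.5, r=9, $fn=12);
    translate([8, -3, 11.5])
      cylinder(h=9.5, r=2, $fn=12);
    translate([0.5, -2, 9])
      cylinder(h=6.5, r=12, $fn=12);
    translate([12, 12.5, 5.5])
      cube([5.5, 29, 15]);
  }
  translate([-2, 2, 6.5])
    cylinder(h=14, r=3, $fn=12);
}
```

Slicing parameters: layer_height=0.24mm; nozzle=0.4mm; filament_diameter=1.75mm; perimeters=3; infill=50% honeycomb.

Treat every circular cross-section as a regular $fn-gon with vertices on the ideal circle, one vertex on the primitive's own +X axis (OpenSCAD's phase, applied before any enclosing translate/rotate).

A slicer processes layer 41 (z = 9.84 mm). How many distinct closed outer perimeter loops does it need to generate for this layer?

2

At z = 9.84 mm: the r=9 cylinder contributes a regular 12-gon of circumradius 9; the cylinder at (8, -3) does not reach this height (z outside [11.5, 21]); the cylinder at (0.5, -2): section is a regular 12-gon, circumradius r=12; the 5.5×29 cube at (12, 12.5) contributes its full rectangle; Merging all regions: the regions partially overlap (shared area 243.00 mm²), so overlapping operands fuse into one piece — 2 connected regions; the r=3 cylinder at (-2, 2) gives a regular 12-gon of circumradius 3 (constant along its height); Merging all regions: the r=3 cylinder at (-2, 2) lies entirely inside the result so far, so the union is just the result so far — 2 connected regions. The result has 2 disconnected regions.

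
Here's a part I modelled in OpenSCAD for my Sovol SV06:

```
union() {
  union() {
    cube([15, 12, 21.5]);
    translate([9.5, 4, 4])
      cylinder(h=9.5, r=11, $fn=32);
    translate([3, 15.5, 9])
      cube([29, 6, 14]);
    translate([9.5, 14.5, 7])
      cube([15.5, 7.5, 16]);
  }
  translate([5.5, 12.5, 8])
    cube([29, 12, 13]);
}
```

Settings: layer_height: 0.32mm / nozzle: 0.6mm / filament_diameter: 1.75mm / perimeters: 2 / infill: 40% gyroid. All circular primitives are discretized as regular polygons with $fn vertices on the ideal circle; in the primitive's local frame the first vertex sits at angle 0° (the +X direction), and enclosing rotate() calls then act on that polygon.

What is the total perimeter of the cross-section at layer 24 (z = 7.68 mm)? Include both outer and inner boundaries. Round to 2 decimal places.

At z = 7.68 mm: the cube is present — its section is the full 15×12 rectangle (perimeter 54.00 mm); the r=11 cylinder at (9.5, 4) contributes a regular 32-gon of circumradius 11 (perimeter = 2·32·11.000·sin(180°/32) = 69.00 mm); the cube at (3, 15.5) is absent (z outside [9, 23]); the cube at (9.5, 14.5) is present — its section is the full 15.5×7.5 rectangle (perimeter 46.00 mm); Taking the union: the regions partially overlap (shared area 178.72 mm²), so the edge portions inside another operand are dropped and the merged outline is re-measured after clipping — boundary = 109.54 mm; the cube at (5.5, 12.5) is not intersected at this z (z outside [8, 21]); Merging all regions: only that combined region is present, so the union is just that shape — boundary = 109.54 mm. Overall, the cross-section is a single solid region. Total boundary length (outer) = 109.54 mm.

109.54 mm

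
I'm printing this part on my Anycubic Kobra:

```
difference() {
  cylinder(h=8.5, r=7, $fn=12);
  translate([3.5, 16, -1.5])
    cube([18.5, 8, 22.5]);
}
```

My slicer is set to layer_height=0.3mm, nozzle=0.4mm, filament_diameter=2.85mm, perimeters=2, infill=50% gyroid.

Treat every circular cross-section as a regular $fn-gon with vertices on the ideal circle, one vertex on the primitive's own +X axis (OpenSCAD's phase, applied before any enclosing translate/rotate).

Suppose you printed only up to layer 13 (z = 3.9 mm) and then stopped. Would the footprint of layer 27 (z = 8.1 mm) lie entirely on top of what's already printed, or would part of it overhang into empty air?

entirely on top

Compare the two slices. At z = 3.9: the cylinder: section is a regular 12-gon, circumradius r=7 (area = (12/2)·7.000²·sin(360°/12) = 147.00 mm²); the cube at (3.5, 16) (footprint 18.5×8) is included at this height (area 148.00 mm²); After the difference (first − rest): starting from the r=7 cylinder (147.00 mm²), the 18.5×8 cube at (3.5, 16) misses the remaining region (no effect) — area = 147.00 mm². At z = 8.1: the r=7 cylinder contributes a regular 12-gon of circumradius 7 (area = (12/2)·7.000²·sin(360°/12) = 147.00 mm²); the 18.5×8 cube at (3.5, 16) contributes its full rectangle (area 148.00 mm²); After the difference (first − rest): starting from the r=7 cylinder (147.00 mm²), the 18.5×8 cube at (3.5, 16) misses the remaining region (no effect) — area = 147.00 mm². Checking containment: the cross-section at z = 8.1 is a subset of the cross-section at z = 3.9.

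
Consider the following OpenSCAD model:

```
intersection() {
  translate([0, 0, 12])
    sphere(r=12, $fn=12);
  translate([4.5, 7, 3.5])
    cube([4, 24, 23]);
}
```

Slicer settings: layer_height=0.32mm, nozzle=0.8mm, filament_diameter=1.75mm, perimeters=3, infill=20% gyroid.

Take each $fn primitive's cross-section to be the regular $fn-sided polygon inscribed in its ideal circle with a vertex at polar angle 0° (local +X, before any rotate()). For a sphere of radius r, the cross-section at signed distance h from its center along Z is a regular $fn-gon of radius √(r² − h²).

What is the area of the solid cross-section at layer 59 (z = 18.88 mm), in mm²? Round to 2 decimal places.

1.80 mm²

At z = 18.88 mm: the r=12 sphere slices to a regular 12-gon of circumradius 9.832 (√(r²−h²) with h=6.88 from center) (area = (12/2)·9.832²·sin(360°/12) = 290.00 mm²); the cube at (4.5, 7) (footprint 4×24) is included at this height (area 96.00 mm²); After intersecting: the 4×24 cube at (4.5, 7) partially overlaps the r=12 sphere; clipping to the common part keeps 1.80 mm² — area = 1.80 mm². Overall, the cross-section is a single solid region. Net area = 1.80 mm².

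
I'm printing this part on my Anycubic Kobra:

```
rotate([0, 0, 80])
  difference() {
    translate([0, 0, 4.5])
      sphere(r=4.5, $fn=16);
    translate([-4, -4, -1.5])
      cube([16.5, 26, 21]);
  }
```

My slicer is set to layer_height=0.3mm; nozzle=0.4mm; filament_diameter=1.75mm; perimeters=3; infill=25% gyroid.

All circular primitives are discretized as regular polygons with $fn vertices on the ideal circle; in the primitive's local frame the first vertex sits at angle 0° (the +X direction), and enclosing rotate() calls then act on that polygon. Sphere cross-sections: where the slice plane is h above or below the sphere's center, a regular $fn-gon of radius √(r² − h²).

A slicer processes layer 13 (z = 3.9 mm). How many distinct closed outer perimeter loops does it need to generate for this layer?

2

At z = 3.9 mm: the r=4.5 sphere contributes a regular 16-gon of circumradius √(4.5²−0.6²) = 4.460; the cube at (-4, -4) is present — its section is the full 16.5×26 rectangle; Subtracting the remaining from the first: starting from the r=4.5 sphere, the 16.5×26 cube at (-4, -4) partially overlaps it — only the 58.87 mm² overlap (of its 429.00 mm²) is removed, clipping the outline — 2 connected regions; (rotated 80° about Z; rotation is an isometry so areas/perimeters/island counts are preserved). The result has 2 disconnected regions.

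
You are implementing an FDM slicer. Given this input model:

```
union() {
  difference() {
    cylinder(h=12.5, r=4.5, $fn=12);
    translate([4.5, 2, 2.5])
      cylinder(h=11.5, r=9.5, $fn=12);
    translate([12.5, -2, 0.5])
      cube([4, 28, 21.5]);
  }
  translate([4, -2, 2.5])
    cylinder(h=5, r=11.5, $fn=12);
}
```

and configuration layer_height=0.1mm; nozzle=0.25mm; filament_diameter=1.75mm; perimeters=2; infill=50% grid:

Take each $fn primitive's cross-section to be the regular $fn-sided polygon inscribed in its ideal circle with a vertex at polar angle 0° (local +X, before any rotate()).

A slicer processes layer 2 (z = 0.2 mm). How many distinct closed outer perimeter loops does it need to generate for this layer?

At z = 0.2 mm: the r=4.5 cylinder gives a regular 12-gon of circumradius 4.5 (constant along its height); the cylinder at (4.5, 2) is not intersected at this z (z outside [2.5, 14]); the cube at (12.5, -2) does not reach this height (z outside [0.5, 22]); Subtracting the remaining from the first: none of the subtracted shapes is present at this height, so the r=4.5 cylinder is unchanged — 1 connected region; the cylinder at (4, -2) does not reach this height (z outside [2.5, 7.5]); Merging all regions: only the result so far is present, so the union is just that shape — 1 connected region. The result has 1 disconnected region.

1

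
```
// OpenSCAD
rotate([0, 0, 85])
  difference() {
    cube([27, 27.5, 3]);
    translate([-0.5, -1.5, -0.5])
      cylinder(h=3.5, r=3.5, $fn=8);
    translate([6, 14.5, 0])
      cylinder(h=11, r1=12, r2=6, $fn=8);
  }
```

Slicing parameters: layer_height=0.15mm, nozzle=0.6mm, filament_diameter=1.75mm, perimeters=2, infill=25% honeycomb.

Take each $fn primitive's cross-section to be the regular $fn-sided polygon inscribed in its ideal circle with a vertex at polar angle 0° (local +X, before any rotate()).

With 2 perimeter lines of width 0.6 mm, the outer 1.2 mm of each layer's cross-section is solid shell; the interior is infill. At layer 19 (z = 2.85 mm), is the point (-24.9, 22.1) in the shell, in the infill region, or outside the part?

At z = 2.85 mm: the cube (footprint 27×27.5) is included at this height; the r=3.5 cylinder at (-0.5, -1.5) gives a regular 8-gon of circumradius 3.5 (constant along its height); the cone at (6, 14.5) contributes a regular 8-gon of circumradius 10.445 (interpolated between r1=12 and r2=6 at t=0.259); Taking the first minus the rest: starting from the 27×27.5 cube, the r=3.5 cylinder at (-0.5, -1.5) partially overlaps it — only the 2.93 mm² overlap (of its 34.65 mm²) is removed, clipping the outline; the cone at (6, 14.5) partially overlaps it — only the 264.74 mm² overlap (of its 308.60 mm²) is removed, clipping the outline — 1 connected region; (whole slice rotated 85° about Z — lengths, areas and connectivity unchanged). Overall, the cross-section is a single solid region. Undo the 85° rotation: the query point maps to (19.846, 26.731) in the un-rotated model frame. The nearest boundary edge runs (0.00, 27.50)→(27.00, 27.50); distance from the point to it = 0.77 mm. The point is inside the cross-section, 0.77 mm from the nearest boundary — within the 1.2 mm shell band (2 × 0.6).

shell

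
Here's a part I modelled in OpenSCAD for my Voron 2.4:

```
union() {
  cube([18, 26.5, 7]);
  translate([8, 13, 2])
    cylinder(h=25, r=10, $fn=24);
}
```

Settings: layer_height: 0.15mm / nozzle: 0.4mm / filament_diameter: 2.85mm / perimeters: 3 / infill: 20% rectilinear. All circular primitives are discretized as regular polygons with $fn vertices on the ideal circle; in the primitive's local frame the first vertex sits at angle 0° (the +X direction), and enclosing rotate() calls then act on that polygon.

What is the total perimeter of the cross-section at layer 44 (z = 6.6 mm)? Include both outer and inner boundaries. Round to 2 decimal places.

At z = 6.6 mm: the cube is present — its section is the full 18×26.5 rectangle (perimeter 89.00 mm); the r=10 cylinder at (8, 13) contributes a regular 24-gon of circumradius 10 (perimeter = 2·24·10.000·sin(180°/24) = 62.65 mm); Taking the union: the regions partially overlap (shared area 294.95 mm²), so the edge portions inside another operand are dropped and the merged outline is re-measured after clipping — boundary = 89.89 mm. Overall, the cross-section is a single solid region. Total boundary length (outer) = 89.89 mm.

89.89 mm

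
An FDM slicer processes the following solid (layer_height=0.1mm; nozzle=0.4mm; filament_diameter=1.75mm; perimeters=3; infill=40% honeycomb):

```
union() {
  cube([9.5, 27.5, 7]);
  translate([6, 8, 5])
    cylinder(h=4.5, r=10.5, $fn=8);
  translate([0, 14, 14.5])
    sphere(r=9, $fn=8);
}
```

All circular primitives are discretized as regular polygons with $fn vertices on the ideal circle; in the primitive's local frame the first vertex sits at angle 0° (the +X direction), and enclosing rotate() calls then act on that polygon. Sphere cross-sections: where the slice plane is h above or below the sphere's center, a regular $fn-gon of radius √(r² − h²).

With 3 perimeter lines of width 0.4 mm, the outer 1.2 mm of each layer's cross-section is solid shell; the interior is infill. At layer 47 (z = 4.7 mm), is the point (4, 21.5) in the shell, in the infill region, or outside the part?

infill

At z = 4.7 mm: the 9.5×27.5 cube contributes its full rectangle; the cylinder at (6, 8) is absent (z outside [5, 9.5]); the sphere at (0, 14) is not intersected at this z (|z−center|=9.800 > r=9); Merging all regions: only the 9.5×27.5 cube is present, so the union is just that shape — 1 connected region. Overall, the cross-section is a single solid region. The nearest boundary edge runs (0.00, 27.50)→(0.00, 0.00); distance from the point to it = 4.00 mm. The point is inside the cross-section and 4.00 mm from the nearest boundary — more than the 1.2 mm shell width (3 × 0.4), so it's in the infill interior.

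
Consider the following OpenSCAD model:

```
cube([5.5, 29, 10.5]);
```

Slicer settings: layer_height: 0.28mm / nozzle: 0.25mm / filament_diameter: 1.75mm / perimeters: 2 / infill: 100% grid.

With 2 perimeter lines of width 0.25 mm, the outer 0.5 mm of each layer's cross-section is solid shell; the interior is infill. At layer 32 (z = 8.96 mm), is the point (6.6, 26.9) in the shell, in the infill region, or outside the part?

At z = 8.96 mm: the 5.5×29 cube contributes its full rectangle. Overall, the cross-section is a single solid region. The nearest boundary edge runs (5.50, 0.00)→(5.50, 29.00); distance from the point to it = 1.10 mm. The point is not inside any of the regions above, so it lies outside the cross-section (1.10 mm from the nearest boundary).

outside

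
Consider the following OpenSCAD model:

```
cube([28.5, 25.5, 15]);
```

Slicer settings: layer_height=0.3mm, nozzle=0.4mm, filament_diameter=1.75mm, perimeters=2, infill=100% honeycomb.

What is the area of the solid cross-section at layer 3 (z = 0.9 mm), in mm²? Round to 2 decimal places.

At z = 0.9 mm: the 28.5×25.5 cube contributes its full rectangle (area 726.75 mm²). Overall, the cross-section is a single solid region. Net area = 726.75 mm².

726.75 mm²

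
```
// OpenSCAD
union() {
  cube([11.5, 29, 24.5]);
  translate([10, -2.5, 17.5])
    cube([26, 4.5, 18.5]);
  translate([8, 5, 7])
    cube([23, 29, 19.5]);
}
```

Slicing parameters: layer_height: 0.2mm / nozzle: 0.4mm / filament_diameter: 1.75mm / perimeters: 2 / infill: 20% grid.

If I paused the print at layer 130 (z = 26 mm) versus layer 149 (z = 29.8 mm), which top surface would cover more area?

layer 130 (z = 26 mm)

Layer 130 (z = 26): the cube is absent (z outside [0, 24.5]); the cube at (10, -2.5) is present — its section is the full 26×4.5 rectangle (area 117.00 mm²); the 23×29 cube at (8, 5) contributes its full rectangle (area 667.00 mm²); Combining (union): the 2 present regions are separate (no shared area or edge), so areas and boundary lengths simply add and each stays a separate island — area = 784.00 mm². So its area = 784.00 mm². Layer 149 (z = 29.8): the cube is not intersected at this z (z outside [0, 24.5]); the 26×4.5 cube at (10, -2.5) contributes its full rectangle (area 117.00 mm²); the cube at (8, 5) is absent (z outside [7, 26.5]); Combining (union): only the 26×4.5 cube at (10, -2.5) is present, so the union is just that shape — area = 117.00 mm². So its area = 117.00 mm². Layer 130 is larger (784.00 vs 117.00 mm²).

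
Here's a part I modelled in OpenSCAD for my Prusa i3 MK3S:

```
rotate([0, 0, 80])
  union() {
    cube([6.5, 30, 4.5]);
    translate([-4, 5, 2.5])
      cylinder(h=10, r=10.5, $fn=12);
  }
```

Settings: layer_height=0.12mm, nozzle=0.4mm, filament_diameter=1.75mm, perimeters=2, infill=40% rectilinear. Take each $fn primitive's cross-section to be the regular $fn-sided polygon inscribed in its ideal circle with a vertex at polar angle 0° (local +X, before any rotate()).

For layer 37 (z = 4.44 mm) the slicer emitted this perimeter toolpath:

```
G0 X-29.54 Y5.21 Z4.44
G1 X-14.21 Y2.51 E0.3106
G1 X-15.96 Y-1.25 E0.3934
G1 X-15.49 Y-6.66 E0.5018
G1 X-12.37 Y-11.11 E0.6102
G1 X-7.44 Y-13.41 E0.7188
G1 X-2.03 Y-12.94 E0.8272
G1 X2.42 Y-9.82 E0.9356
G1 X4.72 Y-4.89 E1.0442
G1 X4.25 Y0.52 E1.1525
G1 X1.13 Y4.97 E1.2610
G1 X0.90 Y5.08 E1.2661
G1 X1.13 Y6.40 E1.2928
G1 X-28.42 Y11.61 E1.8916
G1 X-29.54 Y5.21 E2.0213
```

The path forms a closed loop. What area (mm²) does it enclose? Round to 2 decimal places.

453.67 mm²

Apply the shoelace formula to the sequence of (X, Y) vertices; enclosed area = 453.67 mm².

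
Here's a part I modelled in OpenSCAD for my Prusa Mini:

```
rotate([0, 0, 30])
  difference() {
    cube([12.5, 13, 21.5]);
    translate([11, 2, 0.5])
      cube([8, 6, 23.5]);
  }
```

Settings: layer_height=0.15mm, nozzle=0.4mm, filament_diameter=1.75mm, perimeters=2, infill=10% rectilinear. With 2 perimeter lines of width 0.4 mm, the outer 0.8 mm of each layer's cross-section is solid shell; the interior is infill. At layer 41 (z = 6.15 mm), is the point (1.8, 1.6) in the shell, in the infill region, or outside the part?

At z = 6.15 mm: the cube (footprint 12.5×13) is included at this height; the cube at (11, 2) is present — its section is the full 8×6 rectangle; Subtracting the remaining from the first: starting from the 12.5×13 cube, the 8×6 cube at (11, 2) partially overlaps it — only the 9.00 mm² overlap (of its 48.00 mm²) is removed, clipping the outline — 1 connected region; (rotated 30° about Z; rotation is an isometry so areas/perimeters/island counts are preserved). Overall, the cross-section is a single solid region. Undo the 30° rotation: the query point maps to (2.359, 0.486) in the un-rotated model frame. The nearest boundary edge runs (12.50, 0.00)→(0.00, 0.00); distance from the point to it = 0.49 mm. The point is inside the cross-section, 0.49 mm from the nearest boundary — within the 0.8 mm shell band (2 × 0.4).

shell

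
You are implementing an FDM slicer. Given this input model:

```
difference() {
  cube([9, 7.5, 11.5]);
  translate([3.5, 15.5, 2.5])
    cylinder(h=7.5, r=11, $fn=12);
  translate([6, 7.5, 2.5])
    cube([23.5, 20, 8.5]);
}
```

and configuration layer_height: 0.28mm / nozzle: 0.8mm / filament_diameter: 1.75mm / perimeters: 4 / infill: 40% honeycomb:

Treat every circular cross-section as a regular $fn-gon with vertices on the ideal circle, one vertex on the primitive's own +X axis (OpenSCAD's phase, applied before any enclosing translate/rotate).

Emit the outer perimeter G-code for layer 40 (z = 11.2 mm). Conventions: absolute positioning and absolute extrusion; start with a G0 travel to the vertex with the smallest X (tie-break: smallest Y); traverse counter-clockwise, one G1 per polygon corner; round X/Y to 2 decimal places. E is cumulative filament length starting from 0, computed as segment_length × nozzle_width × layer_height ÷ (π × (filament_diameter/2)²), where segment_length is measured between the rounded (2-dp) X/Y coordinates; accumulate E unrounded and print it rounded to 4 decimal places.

At z = 11.2 mm: the 9×7.5 cube contributes its full rectangle; the cylinder at (3.5, 15.5) is absent (z outside [2.5, 10]); the cube at (6, 7.5) is absent (z outside [2.5, 11]); Taking the first minus the rest: none of the subtracted shapes is present at this height, so the 9×7.5 cube is unchanged — 1 connected region. The outline is a single polygon with 4 vertices. Extrusion per mm of travel: 0.8 × 0.28 / (π × 0.875²) = 0.093128. Accumulating E over each segment gives final E = 3.0732.

G0 X0.00 Y0.00 Z11.20
G1 X9.00 Y0.00 E0.8382
G1 X9.00 Y7.50 E1.5366
G1 X0.00 Y7.50 E2.3748
G1 X0.00 Y0.00 E3.0732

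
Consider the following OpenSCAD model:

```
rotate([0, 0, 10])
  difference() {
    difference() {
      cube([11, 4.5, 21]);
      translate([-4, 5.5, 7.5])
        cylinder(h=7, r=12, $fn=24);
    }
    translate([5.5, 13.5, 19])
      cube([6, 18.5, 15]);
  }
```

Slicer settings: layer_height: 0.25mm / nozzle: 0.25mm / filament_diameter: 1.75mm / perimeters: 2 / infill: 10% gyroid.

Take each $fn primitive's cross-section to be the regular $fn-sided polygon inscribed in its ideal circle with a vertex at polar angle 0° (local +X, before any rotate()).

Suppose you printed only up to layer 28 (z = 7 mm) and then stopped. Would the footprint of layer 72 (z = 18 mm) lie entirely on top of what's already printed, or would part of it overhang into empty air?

entirely on top

Compare the two slices. At z = 7: the cube (footprint 11×4.5) is included at this height (area 49.50 mm²); the cylinder at (-4, 5.5) is not intersected at this z (z outside [7.5, 14.5]); Subtracting the remaining from the first: none of the subtracted shapes is present at this height, so the 11×4.5 cube is unchanged — area = 49.50 mm²; the cube at (5.5, 13.5) is absent (z outside [19, 34]); Taking the first minus the rest: none of the subtracted shapes is present at this height, so the result so far is unchanged — area = 49.50 mm²; (rotated 10° about Z; rotation is an isometry so areas/perimeters/island counts are preserved). At z = 18: the cube (footprint 11×4.5) is included at this height (area 49.50 mm²); the cylinder at (-4, 5.5) is absent (z outside [7.5, 14.5]); After the difference (first − rest): none of the subtracted shapes is present at this height, so the 11×4.5 cube is unchanged — area = 49.50 mm²; the cube at (5.5, 13.5) is absent (z outside [19, 34]); Subtracting the remaining from the first: none of the subtracted shapes is present at this height, so that combined region is unchanged — area = 49.50 mm²; (rotated 10° about Z; rotation is an isometry so areas/perimeters/island counts are preserved). Checking containment: the cross-section at z = 18 is a subset of the cross-section at z = 7.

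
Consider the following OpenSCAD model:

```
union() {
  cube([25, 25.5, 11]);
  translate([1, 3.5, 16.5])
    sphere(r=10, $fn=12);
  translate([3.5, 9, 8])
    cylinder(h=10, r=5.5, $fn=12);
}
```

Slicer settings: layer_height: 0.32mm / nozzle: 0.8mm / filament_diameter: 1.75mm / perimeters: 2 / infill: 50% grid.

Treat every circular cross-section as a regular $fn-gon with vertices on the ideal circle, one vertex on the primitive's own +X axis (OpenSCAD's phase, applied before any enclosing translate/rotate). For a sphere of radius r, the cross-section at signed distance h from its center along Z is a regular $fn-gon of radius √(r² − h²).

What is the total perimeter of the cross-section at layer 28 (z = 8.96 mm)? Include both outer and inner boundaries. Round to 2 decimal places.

109.72 mm

At z = 8.96 mm: the cube is present — its section is the full 25×25.5 rectangle (perimeter 101.00 mm); the r=10 sphere at (1, 3.5) slices to a regular 12-gon of circumradius 6.569 (√(r²−h²) with h=7.54 from center) (perimeter = 2·12·6.569·sin(180°/12) = 40.80 mm); the cylinder at (3.5, 9): section is a regular 12-gon, circumradius r=5.5 (perimeter = 2·12·5.500·sin(180°/12) = 34.16 mm); Taking the union: the regions partially overlap (shared area 150.15 mm²), so the edge portions inside another operand are dropped and the merged outline is re-measured after clipping — boundary = 109.72 mm. Overall, the cross-section is a single solid region. Total boundary length (outer) = 109.72 mm.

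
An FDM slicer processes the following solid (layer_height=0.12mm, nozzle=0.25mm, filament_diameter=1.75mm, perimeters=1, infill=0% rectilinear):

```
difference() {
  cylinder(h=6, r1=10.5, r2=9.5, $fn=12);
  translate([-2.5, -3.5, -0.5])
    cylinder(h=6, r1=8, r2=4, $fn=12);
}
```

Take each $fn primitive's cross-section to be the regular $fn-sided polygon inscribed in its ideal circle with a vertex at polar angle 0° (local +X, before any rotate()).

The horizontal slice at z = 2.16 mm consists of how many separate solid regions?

At z = 2.16 mm: the cone: at t=0.360 of its height the radius interpolates to r₁+(r₂−r₁)t = 10.140, giving a regular 12-gon of that circumradius; the cone at (-2.5, -3.5) contributes a regular 12-gon of circumradius 6.227 (interpolated between r1=8 and r2=4 at t=0.443); Subtracting the remaining from the first: starting from the cone, the cone at (-2.5, -3.5) partially overlaps it — only the 113.78 mm² overlap (of its 116.31 mm²) is removed, clipping the outline — 1 connected region. The result has 1 disconnected region.

1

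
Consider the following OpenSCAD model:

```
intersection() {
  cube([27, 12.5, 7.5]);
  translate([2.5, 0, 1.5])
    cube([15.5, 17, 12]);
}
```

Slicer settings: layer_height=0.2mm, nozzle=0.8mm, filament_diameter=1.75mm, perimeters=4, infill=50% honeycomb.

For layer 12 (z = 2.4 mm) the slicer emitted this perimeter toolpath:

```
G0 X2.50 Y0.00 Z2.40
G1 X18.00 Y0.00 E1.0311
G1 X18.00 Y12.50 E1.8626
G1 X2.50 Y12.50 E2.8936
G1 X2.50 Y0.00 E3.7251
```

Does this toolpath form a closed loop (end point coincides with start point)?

Start point (G0): (2.50, 0.00). End point (last G1): the path returns to the start — closed.

yes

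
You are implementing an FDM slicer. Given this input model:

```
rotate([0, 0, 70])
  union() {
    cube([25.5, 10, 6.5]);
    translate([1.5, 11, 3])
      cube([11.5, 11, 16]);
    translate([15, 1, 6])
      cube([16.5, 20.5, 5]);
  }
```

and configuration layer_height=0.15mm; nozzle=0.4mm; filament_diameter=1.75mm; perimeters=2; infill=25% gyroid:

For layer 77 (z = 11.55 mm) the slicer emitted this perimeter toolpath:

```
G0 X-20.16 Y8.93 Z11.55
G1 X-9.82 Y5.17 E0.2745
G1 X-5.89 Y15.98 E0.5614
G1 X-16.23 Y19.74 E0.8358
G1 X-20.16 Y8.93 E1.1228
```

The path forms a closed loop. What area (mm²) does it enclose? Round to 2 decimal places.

126.55 mm²

Apply the shoelace formula to the sequence of (X, Y) vertices; enclosed area = 126.55 mm².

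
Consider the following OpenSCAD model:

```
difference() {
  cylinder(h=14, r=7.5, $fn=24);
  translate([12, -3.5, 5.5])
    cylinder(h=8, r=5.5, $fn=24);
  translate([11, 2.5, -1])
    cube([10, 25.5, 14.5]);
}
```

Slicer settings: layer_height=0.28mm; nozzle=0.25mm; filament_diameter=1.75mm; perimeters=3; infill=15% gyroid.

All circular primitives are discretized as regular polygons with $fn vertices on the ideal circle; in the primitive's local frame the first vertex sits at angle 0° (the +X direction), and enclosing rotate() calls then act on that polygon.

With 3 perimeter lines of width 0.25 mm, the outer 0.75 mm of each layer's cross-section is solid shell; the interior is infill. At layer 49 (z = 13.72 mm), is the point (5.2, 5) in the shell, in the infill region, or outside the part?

At z = 13.72 mm: the r=7.5 cylinder gives a regular 24-gon of circumradius 7.5 (constant along its height); the cylinder at (12, -3.5) is absent (z outside [5.5, 13.5]); the cube at (11, 2.5) is absent (z outside [-1, 13.5]); Taking the first minus the rest: none of the subtracted shapes is present at this height, so the r=7.5 cylinder is unchanged — 1 connected region. Overall, the cross-section is a single solid region. The nearest boundary edge runs (6.50, 3.75)→(5.30, 5.30); distance from the point to it = 0.27 mm. The point is inside the cross-section, 0.27 mm from the nearest boundary — within the 0.75 mm shell band (3 × 0.25).

shell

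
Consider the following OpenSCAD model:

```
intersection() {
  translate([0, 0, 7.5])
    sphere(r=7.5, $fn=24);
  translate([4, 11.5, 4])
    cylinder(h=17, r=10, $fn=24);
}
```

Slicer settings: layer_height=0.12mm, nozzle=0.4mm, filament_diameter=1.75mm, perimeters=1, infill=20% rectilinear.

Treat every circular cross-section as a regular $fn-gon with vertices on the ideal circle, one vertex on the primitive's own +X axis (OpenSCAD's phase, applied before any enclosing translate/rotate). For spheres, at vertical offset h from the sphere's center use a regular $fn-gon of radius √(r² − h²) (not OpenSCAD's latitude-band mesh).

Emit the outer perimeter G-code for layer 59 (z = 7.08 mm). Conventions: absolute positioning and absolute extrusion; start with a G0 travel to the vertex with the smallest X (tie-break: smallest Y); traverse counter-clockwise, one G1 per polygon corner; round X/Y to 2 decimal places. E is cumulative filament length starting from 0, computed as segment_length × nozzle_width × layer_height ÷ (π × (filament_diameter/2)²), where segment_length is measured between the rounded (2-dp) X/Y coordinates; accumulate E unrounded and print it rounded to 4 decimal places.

G0 X-4.31 Y6.05 Z7.08
G1 X-3.07 Y4.43 E0.0407
G1 X-1.00 Y2.84 E0.0928
G1 X1.41 Y1.84 E0.1449
G1 X4.00 Y1.50 E0.1970
G1 X6.59 Y1.84 E0.2491
G1 X7.17 Y2.08 E0.2617
G1 X6.48 Y3.74 E0.2975
G1 X5.29 Y5.29 E0.3365
G1 X3.74 Y6.48 E0.3755
G1 X1.94 Y7.23 E0.4144
G1 X0.00 Y7.49 E0.4535
G1 X-1.94 Y7.23 E0.4926
G1 X-3.74 Y6.48 E0.5315
G1 X-4.31 Y6.05 E0.5457

At z = 7.08 mm: the r=7.5 sphere slices to a regular 24-gon of circumradius 7.488 (√(r²−h²) with h=0.42 from center); the cylinder at (4, 11.5): section is a regular 24-gon, circumradius r=10; Keeping only the common overlap: the r=10 cylinder at (4, 11.5) partially overlaps the r=7.5 sphere; clipping to the common part keeps 43.92 mm² — 1 connected region. The outline is a single polygon with 14 vertices. Extrusion per mm of travel: 0.4 × 0.12 / (π × 0.875²) = 0.019956. Accumulating E over each segment gives final E = 0.5457.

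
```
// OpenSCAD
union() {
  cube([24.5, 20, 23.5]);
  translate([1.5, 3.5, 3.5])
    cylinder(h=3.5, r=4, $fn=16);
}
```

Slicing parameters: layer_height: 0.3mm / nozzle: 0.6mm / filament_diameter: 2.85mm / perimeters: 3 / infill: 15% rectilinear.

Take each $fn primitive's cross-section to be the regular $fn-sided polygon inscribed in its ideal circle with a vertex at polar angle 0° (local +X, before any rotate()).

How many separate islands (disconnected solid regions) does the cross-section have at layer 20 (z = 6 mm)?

1

At z = 6 mm: the cube is present — its section is the full 24.5×20 rectangle; the r=4 cylinder at (1.5, 3.5) contributes a regular 16-gon of circumradius 4; Merging all regions: the regions partially overlap (shared area 34.96 mm²), so overlapping operands fuse into one piece — 1 connected region. Overall, the cross-section is a single solid region. Island count = 1.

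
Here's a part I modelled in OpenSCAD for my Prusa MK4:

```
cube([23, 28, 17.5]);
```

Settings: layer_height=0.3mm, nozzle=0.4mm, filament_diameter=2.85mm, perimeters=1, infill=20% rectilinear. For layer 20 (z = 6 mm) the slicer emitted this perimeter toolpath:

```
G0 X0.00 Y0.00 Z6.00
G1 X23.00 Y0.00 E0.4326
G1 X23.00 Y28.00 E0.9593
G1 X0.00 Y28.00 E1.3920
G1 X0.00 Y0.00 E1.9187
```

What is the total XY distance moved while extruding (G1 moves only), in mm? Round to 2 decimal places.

Sum the Euclidean lengths of each G1 segment: total = 102.00 mm.

102.00 mm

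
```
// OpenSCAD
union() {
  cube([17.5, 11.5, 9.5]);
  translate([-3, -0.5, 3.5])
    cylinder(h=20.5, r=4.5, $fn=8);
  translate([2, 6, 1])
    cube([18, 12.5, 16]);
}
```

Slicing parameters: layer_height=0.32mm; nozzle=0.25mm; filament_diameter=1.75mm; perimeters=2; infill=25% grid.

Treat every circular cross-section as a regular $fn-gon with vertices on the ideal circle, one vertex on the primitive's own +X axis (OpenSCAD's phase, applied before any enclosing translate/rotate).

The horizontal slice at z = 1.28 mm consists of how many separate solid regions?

1

At z = 1.28 mm: the cube is present — its section is the full 17.5×11.5 rectangle; the cylinder at (-3, -0.5) is absent (z outside [3.5, 24]); the 18×12.5 cube at (2, 6) contributes its full rectangle; Taking the union: the regions partially overlap (shared area 85.25 mm²), so overlapping operands fuse into one piece — 1 connected region. The result has 1 disconnected region.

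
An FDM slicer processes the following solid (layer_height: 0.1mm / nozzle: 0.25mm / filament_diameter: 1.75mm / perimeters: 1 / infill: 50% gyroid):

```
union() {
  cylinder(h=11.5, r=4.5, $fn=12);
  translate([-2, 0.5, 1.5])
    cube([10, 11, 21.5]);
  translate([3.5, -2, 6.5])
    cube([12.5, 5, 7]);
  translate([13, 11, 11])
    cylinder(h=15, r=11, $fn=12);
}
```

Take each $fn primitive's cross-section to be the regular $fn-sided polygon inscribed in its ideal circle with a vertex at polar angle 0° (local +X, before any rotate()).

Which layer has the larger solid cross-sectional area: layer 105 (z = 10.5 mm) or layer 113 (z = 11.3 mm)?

layer 113 (z = 11.3 mm)

Layer 105 (z = 10.5): the r=4.5 cylinder gives a regular 12-gon of circumradius 4.5 (constant along its height) (area = (12/2)·4.500²·sin(360°/12) = 60.75 mm²); the 10×11 cube at (-2, 0.5) contributes its full rectangle (area 110.00 mm²); the cube at (3.5, -2) is present — its section is the full 12.5×5 rectangle (area 62.50 mm²); the cylinder at (13, 11) does not reach this height (z outside [11, 26]); Combining (union): the regions partially overlap — summed areas 233.25 mm² minus the doubly-counted overlap 33.62 mm² gives 199.63 mm² — area = 199.63 mm². So its area = 199.63 mm². Layer 113 (z = 11.3): the r=4.5 cylinder contributes a regular 12-gon of circumradius 4.5 (area = (12/2)·4.500²·sin(360°/12) = 60.75 mm²); the 10×11 cube at (-2, 0.5) contributes its full rectangle (area 110.00 mm²); the cube at (3.5, -2) is present — its section is the full 12.5×5 rectangle (area 62.50 mm²); the cylinder at (13, 11): section is a regular 12-gon, circumradius r=11 (area = (12/2)·11.000²·sin(360°/12) = 363.00 mm²); Taking the union: the regions partially overlap — summed areas 596.25 mm² minus the doubly-counted overlap 95.13 mm² gives 501.12 mm² — area = 501.12 mm². So its area = 501.12 mm². Layer 113 is larger (501.12 vs 199.63 mm²).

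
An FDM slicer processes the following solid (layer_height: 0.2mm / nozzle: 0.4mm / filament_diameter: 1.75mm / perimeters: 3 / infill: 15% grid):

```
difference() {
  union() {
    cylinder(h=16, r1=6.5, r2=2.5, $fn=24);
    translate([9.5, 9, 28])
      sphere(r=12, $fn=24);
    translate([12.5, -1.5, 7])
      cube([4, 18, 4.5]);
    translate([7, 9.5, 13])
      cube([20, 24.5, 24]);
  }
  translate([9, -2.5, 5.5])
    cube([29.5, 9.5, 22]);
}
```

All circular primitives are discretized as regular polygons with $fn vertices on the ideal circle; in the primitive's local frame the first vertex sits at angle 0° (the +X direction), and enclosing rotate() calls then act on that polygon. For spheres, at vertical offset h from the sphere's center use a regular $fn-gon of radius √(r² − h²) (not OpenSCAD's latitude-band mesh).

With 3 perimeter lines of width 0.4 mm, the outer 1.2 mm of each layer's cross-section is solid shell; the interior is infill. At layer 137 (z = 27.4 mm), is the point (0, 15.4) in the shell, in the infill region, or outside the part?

At z = 27.4 mm: the cone is absent (z outside [0, 16]); the r=12 sphere at (9.5, 9) contributes a regular 24-gon of circumradius √(12²−0.6²) = 11.985; the cube at (12.5, -1.5) is not intersected at this z (z outside [7, 11.5]); the cube at (7, 9.5) is present — its section is the full 20×24.5 rectangle; Combining (union): the regions partially overlap (shared area 133.86 mm²), so overlapping operands fuse into one piece — 1 connected region; the cube at (9, -2.5) (footprint 29.5×9.5) is included at this height; Subtracting the remaining from the first: starting from the result so far, the 29.5×9.5 cube at (9, -2.5) partially overlaps it — only the 91.70 mm² overlap (of its 280.25 mm²) is removed, clipping the outline — 1 connected region. Overall, the cross-section is a single solid region. The nearest boundary edge runs (-0.88, 14.99)→(1.03, 17.47); distance from the point to it = 0.45 mm. The point is inside the cross-section, 0.45 mm from the nearest boundary — within the 1.2 mm shell band (3 × 0.4).

shell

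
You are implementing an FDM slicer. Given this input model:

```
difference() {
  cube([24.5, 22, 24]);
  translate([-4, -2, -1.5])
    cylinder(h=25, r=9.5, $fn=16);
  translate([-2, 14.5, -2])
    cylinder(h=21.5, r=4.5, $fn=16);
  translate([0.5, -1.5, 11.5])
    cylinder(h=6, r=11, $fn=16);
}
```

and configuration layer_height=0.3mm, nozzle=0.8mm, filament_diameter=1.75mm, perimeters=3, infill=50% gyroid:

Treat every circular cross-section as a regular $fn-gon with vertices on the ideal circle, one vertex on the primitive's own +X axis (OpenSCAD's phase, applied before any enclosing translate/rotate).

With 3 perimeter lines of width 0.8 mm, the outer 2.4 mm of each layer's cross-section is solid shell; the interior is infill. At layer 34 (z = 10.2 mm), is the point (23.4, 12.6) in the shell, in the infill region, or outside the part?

shell

At z = 10.2 mm: the cube is present — its section is the full 24.5×22 rectangle; the r=9.5 cylinder at (-4, -2) gives a regular 16-gon of circumradius 9.5 (constant along its height); the cylinder at (-2, 14.5): section is a regular 16-gon, circumradius r=4.5; the cylinder at (0.5, -1.5) does not reach this height (z outside [11.5, 17.5]); Subtracting the remaining from the first: starting from the 24.5×22 cube, the r=9.5 cylinder at (-4, -2) partially overlaps it — only the 22.09 mm² overlap (of its 276.30 mm²) is removed, clipping the outline; the r=4.5 cylinder at (-2, 14.5) partially overlaps it — only the 13.83 mm² overlap (of its 61.99 mm²) is removed, clipping the outline — 1 connected region. Overall, the cross-section is a single solid region. The nearest boundary edge runs (24.50, 22.00)→(24.50, 0.00); distance from the point to it = 1.10 mm. The point is inside the cross-section, 1.10 mm from the nearest boundary — within the 2.4 mm shell band (3 × 0.8).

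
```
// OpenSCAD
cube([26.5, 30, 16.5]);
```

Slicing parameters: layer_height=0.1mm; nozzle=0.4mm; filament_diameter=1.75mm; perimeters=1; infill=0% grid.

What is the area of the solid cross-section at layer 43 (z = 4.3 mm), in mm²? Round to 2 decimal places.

At z = 4.3 mm: the 26.5×30 cube contributes its full rectangle (area 795.00 mm²). Overall, the cross-section is a single solid region. Net area = 795.00 mm².

795.00 mm²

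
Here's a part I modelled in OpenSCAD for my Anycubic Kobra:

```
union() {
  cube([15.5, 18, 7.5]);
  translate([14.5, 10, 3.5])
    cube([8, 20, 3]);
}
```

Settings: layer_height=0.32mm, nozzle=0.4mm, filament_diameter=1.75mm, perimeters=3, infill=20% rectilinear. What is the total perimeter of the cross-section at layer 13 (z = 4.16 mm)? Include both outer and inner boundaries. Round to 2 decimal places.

105.00 mm

At z = 4.16 mm: the 15.5×18 cube contributes its full rectangle (perimeter 67.00 mm); the cube at (14.5, 10) (footprint 8×20) is included at this height (perimeter 56.00 mm); Taking the union: the regions partially overlap (shared area 8.00 mm²), so the edge portions inside another operand are dropped and the merged outline is re-measured after clipping — boundary = 105.00 mm. Overall, the cross-section is a single solid region. Total boundary length (outer) = 105.00 mm.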